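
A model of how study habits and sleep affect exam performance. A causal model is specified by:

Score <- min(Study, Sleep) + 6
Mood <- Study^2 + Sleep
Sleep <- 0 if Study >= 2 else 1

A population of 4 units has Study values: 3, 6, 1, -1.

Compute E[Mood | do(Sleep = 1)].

The intervention sets Sleep=1 in all 4 units regardless of Study. Recomputing Mood per unit gives 10, 37, 2, 2; average 12.75.

12.75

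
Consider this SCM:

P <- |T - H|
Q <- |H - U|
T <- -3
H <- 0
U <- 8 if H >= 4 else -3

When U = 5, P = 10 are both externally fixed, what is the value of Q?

The joint intervention fixes U = 5, P = 10, removing each variable's own equation.
Q = |H - U|  [with H=0, U=5]  = 5

5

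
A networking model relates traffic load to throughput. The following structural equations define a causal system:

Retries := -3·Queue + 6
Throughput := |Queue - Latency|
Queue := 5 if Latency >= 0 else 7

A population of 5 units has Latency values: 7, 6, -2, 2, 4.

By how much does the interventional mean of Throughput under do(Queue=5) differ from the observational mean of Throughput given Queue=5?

1.05

Every unit gets Queue=5 under the intervention. Throughput values become 2, 1, 7, 3, 1; E[Throughput|do(Queue=5)] = 2.8.
E[Throughput|Queue=5] averages over only the 4 units with Queue=5 (Latency = 7, 6, 2, 4): Throughput = 2, 1, 3, 1, mean 1.75.
Difference = 2.8 − 1.75 = 1.05.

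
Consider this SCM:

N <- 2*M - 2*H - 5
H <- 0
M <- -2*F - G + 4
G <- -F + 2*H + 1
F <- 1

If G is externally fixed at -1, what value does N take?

1

do(G=-1) replaces the equation G <- -F + 2*H + 1 with the constant G = -1.
M = -2*F - G + 4  [with F=1, G=-1]  = 3
N = 2*M - 2*H - 5  [with M=3, H=0]  = 1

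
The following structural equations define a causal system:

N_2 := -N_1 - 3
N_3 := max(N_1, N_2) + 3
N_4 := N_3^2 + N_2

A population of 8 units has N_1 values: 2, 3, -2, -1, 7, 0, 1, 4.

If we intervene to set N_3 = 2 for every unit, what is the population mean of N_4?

do(N_3=2) breaks N_3's dependence on N_1. With N_3=2 fixed, N_4 across the units is -1, -2, 3, 2, -6, 1, 0, -3, mean -0.75.

-0.75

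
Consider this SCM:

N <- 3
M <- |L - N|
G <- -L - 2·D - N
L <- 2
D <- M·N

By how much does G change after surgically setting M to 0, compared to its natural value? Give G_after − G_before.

do(M=0) replaces the equation M <- |L - N| with the constant M = 0.
D = M·N  [with M=0, N=3]  = 0
G = -L - 2·D - N  [with L=2, D=0, N=3]  = -5
Without intervention: M = |L - N|  [with L=2, N=3]  = 1; D = M·N  [with M=1, N=3]  = 3; G = -L - 2·D - N  [with L=2, D=3, N=3]  = -11.
Change = -5 − (-11) = 6.

6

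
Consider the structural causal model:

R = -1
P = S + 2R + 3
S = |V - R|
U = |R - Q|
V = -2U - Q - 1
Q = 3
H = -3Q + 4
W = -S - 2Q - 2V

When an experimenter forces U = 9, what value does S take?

21

do(U=9) replaces the equation U = |R - Q| with the constant U = 9.
V = -2U - Q - 1  [with U=9, Q=3]  = -22
S = |V - R|  [with V=-22, R=-1]  = 21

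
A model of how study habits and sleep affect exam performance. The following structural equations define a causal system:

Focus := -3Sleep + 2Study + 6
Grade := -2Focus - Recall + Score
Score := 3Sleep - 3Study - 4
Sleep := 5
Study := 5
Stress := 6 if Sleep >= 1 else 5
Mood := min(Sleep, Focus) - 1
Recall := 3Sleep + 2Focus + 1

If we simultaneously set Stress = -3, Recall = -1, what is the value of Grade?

-5

Under do(Stress = -3, Recall = -1), each intervened variable's structural equation is replaced by its fixed value.
Focus = -3Sleep + 2Study + 6  [with Sleep=5, Study=5]  = 1
Score = 3Sleep - 3Study - 4  [with Sleep=5, Study=5]  = -4
Grade = -2Focus - Recall + Score  [with Focus=1, Recall=-1, Score=-4]  = -5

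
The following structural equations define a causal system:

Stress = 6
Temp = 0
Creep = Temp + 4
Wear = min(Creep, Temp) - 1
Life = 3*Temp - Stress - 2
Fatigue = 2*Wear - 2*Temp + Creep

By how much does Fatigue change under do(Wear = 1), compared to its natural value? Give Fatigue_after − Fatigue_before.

4

Intervening sets Wear = 1 and removes its equation (Wear = min(Creep, Temp) - 1).
Creep = Temp + 4  [with Temp=0]  = 4
Fatigue = 2*Wear - 2*Temp + Creep  [with Wear=1, Temp=0, Creep=4]  = 6
Without intervention: Creep = Temp + 4  [with Temp=0]  = 4; Wear = min(Creep, Temp) - 1  [with Creep=4, Temp=0]  = -1; Fatigue = 2*Wear - 2*Temp + Creep  [with Wear=-1, Temp=0, Creep=4]  = 2.
Change = 6 − 2 = 4.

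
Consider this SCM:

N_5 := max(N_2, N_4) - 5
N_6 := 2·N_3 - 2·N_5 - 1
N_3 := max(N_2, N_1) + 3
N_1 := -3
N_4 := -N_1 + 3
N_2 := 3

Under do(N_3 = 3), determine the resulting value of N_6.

3

The intervention breaks the incoming arrows to N_3: N_3 := max(N_2, N_1) + 3 no longer applies, and N_3 = 3.
N_4 = -N_1 + 3  [with N_1=-3]  = 6
N_5 = max(N_2, N_4) - 5  [with N_2=3, N_4=6]  = 1
N_6 = 2·N_3 - 2·N_5 - 1  [with N_3=3, N_5=1]  = 3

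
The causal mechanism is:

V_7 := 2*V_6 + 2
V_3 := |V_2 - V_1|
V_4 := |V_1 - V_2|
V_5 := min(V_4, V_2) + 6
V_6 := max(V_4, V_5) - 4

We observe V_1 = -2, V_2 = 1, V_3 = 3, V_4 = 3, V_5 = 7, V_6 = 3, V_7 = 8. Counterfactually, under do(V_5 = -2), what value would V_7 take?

Under do(V_5=-2), the mechanism V_5 := min(V_4, V_2) + 6 is discarded; V_5 is fixed at -2.
V_4 = |V_1 - V_2|  [with V_1=-2, V_2=1]  = 3
V_6 = max(V_4, V_5) - 4  [with V_4=3, V_5=-2]  = -1
V_7 = 2*V_6 + 2  [with V_6=-1]  = 0

0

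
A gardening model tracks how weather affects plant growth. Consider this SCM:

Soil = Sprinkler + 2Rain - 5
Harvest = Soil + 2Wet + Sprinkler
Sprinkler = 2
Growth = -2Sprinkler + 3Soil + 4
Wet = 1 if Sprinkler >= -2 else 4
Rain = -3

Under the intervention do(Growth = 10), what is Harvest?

-5

The intervention breaks the incoming arrows to Growth: Growth = -2Sprinkler + 3Soil + 4 no longer applies, and Growth = 10.
Since Harvest is not a descendant of the intervened variable, it is unaffected.
Soil = Sprinkler + 2Rain - 5  [with Sprinkler=2, Rain=-3]  = -9
Wet = 1 if Sprinkler >= -2 else 4  [with Sprinkler=2]  = 1
Harvest = Soil + 2Wet + Sprinkler  [with Soil=-9, Wet=1, Sprinkler=2]  = -5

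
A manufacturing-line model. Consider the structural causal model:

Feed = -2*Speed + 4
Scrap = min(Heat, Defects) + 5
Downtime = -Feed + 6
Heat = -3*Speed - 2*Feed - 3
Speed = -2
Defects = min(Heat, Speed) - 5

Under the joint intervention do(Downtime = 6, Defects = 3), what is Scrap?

-8

Setting Downtime = 6, Defects = 3 by intervention discards those variables' equations.
Feed = -2*Speed + 4  [with Speed=-2]  = 8
Heat = -3*Speed - 2*Feed - 3  [with Speed=-2, Feed=8]  = -13
Scrap = min(Heat, Defects) + 5  [with Heat=-13, Defects=3]  = -8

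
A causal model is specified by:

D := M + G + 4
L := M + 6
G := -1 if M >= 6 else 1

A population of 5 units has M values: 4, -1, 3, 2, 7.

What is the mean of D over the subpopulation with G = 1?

Observing G=1 restricts to units where G's equation naturally yields 1: M ∈ {4, -1, 3, 2}. In that subpopulation D = 9, 4, 8, 7, mean 7.

7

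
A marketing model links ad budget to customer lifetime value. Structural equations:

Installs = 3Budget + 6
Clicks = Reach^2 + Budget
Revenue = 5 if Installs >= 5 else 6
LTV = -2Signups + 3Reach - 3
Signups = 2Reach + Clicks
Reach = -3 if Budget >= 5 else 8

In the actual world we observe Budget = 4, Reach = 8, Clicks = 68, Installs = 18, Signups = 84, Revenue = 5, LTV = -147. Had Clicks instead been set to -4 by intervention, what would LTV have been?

-3

The intervention breaks the incoming arrows to Clicks: Clicks = Reach^2 + Budget no longer applies, and Clicks = -4.
Reach = -3 if Budget >= 5 else 8  [with Budget=4]  = 8
Signups = 2Reach + Clicks  [with Reach=8, Clicks=-4]  = 12
LTV = -2Signups + 3Reach - 3  [with Signups=12, Reach=8]  = -3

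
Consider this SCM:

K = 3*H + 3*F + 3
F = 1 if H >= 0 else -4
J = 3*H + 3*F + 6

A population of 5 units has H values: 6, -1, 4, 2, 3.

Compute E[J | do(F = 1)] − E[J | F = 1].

-2.85

Under do(F=1), F's equation is replaced by F=1 for every unit. Per-unit J: 27, 6, 21, 15, 18. Mean = 17.4.
Observing F=1 restricts to units where F's equation naturally yields 1: H ∈ {6, 4, 2, 3}. In that subpopulation J = 27, 21, 15, 18, mean 20.25.
Difference = 17.4 − 20.25 = -2.85.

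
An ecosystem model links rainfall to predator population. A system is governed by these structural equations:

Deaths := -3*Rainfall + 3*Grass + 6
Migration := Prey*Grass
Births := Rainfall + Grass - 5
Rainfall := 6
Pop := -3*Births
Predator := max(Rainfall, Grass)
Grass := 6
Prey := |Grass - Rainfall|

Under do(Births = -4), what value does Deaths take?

The intervention breaks the incoming arrows to Births: Births := Rainfall + Grass - 5 no longer applies, and Births = -4.
Since Deaths is not a descendant of the intervened variable, it is unaffected.
Deaths = -3*Rainfall + 3*Grass + 6  [with Rainfall=6, Grass=6]  = 6

6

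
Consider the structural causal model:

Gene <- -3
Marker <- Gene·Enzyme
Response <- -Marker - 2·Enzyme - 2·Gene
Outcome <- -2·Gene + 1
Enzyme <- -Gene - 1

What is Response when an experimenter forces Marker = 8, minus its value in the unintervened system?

The intervention breaks the incoming arrows to Marker: Marker <- Gene·Enzyme no longer applies, and Marker = 8.
Enzyme = -Gene - 1  [with Gene=-3]  = 2
Response = -Marker - 2·Enzyme - 2·Gene  [with Marker=8, Enzyme=2, Gene=-3]  = -6
Without intervention: Enzyme = -Gene - 1  [with Gene=-3]  = 2; Marker = Gene·Enzyme  [with Gene=-3, Enzyme=2]  = -6; Response = -Marker - 2·Enzyme - 2·Gene  [with Marker=-6, Enzyme=2, Gene=-3]  = 8.
Change = -6 − 8 = -14.

-14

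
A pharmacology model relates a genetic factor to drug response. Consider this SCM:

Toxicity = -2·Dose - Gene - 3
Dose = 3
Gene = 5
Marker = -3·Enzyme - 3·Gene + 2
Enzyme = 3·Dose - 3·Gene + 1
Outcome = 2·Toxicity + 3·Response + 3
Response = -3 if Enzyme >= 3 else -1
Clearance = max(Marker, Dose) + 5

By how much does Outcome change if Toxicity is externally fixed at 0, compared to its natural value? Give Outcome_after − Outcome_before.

28

Intervening sets Toxicity = 0 and removes its equation (Toxicity = -2·Dose - Gene - 3).
Enzyme = 3·Dose - 3·Gene + 1  [with Dose=3, Gene=5]  = -5
Response = -3 if Enzyme >= 3 else -1  [with Enzyme=-5]  = -1
Outcome = 2·Toxicity + 3·Response + 3  [with Toxicity=0, Response=-1]  = 0
Without intervention: Enzyme = 3·Dose - 3·Gene + 1  [with Dose=3, Gene=5]  = -5; Response = -3 if Enzyme >= 3 else -1  [with Enzyme=-5]  = -1; Toxicity = -2·Dose - Gene - 3  [with Dose=3, Gene=5]  = -14; Outcome = 2·Toxicity + 3·Response + 3  [with Toxicity=-14, Response=-1]  = -28.
Change = 0 − (-28) = 28.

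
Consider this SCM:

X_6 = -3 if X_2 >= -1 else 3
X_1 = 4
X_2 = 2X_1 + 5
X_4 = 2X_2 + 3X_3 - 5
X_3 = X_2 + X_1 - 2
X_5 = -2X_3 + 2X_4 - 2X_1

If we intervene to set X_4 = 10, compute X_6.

-3

Under do(X_4=10), the mechanism X_4 = 2X_2 + 3X_3 - 5 is discarded; X_4 is fixed at 10.
Since X_6 is not a descendant of the intervened variable, it is unaffected.
X_2 = 2X_1 + 5  [with X_1=4]  = 13
X_6 = -3 if X_2 >= -1 else 3  [with X_2=13]  = -3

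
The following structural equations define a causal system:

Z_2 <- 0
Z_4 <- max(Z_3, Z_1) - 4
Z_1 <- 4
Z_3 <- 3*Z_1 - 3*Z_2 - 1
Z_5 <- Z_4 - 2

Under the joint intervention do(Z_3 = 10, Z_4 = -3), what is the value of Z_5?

Setting Z_3 = 10, Z_4 = -3 by intervention discards those variables' equations.
Z_5 = Z_4 - 2  [with Z_4=-3]  = -5

-5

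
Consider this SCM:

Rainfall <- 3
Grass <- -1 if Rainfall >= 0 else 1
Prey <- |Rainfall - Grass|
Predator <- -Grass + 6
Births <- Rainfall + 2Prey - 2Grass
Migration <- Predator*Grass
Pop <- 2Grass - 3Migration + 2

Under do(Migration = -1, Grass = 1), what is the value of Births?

5

The joint intervention fixes Migration = -1, Grass = 1, removing each variable's own equation.
Prey = |Rainfall - Grass|  [with Rainfall=3, Grass=1]  = 2
Births = Rainfall + 2Prey - 2Grass  [with Rainfall=3, Prey=2, Grass=1]  = 5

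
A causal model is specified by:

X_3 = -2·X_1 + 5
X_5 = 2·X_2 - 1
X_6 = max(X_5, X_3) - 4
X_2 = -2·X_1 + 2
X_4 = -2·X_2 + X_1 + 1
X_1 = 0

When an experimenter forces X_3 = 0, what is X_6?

The intervention breaks the incoming arrows to X_3: X_3 = -2·X_1 + 5 no longer applies, and X_3 = 0.
X_2 = -2·X_1 + 2  [with X_1=0]  = 2
X_5 = 2·X_2 - 1  [with X_2=2]  = 3
X_6 = max(X_5, X_3) - 4  [with X_5=3, X_3=0]  = -1

-1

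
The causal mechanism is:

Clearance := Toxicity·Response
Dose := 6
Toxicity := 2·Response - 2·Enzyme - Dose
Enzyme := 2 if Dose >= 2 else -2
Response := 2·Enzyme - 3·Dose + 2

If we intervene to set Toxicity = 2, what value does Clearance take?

-24

Intervening sets Toxicity = 2 and removes its equation (Toxicity := 2·Response - 2·Enzyme - Dose).
Enzyme = 2 if Dose >= 2 else -2  [with Dose=6]  = 2
Response = 2·Enzyme - 3·Dose + 2  [with Enzyme=2, Dose=6]  = -12
Clearance = Toxicity·Response  [with Toxicity=2, Response=-12]  = -24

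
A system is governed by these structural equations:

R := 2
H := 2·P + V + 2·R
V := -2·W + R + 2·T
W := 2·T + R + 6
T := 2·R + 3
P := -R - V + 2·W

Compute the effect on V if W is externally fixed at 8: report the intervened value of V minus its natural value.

28

The intervention breaks the incoming arrows to W: W := 2·T + R + 6 no longer applies, and W = 8.
T = 2·R + 3  [with R=2]  = 7
V = -2·W + R + 2·T  [with W=8, R=2, T=7]  = 0
Without intervention: T = 2·R + 3  [with R=2]  = 7; W = 2·T + R + 6  [with T=7, R=2]  = 22; V = -2·W + R + 2·T  [with W=22, R=2, T=7]  = -28.
Change = 0 − (-28) = 28.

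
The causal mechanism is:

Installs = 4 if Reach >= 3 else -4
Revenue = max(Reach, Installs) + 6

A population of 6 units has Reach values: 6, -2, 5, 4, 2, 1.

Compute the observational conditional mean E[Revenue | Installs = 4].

11

E[Revenue|Installs=4] averages over only the 3 units with Installs=4 (Reach = 6, 5, 4): Revenue = 12, 11, 10, mean 11.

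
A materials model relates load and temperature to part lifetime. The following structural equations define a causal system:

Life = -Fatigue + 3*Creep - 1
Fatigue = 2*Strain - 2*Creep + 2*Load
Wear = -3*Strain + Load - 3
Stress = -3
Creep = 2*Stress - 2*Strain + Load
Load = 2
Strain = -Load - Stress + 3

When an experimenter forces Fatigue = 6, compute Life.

Intervening sets Fatigue = 6 and removes its equation (Fatigue = 2*Strain - 2*Creep + 2*Load).
Strain = -Load - Stress + 3  [with Load=2, Stress=-3]  = 4
Creep = 2*Stress - 2*Strain + Load  [with Stress=-3, Strain=4, Load=2]  = -12
Life = -Fatigue + 3*Creep - 1  [with Fatigue=6, Creep=-12]  = -43

-43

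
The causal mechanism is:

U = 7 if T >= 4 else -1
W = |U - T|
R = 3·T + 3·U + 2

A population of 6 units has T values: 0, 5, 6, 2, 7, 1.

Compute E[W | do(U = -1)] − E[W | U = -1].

2.5

Under do(U=-1), U's equation is replaced by U=-1 for every unit. Per-unit W: 1, 6, 7, 3, 8, 2. Mean = 4.5.
Conditioning on U=-1 selects the 3 unit(s) with T ∈ {0, 2, 1}. Their W values: 1, 3, 2. Mean = 2.
Difference = 4.5 − 2 = 2.5.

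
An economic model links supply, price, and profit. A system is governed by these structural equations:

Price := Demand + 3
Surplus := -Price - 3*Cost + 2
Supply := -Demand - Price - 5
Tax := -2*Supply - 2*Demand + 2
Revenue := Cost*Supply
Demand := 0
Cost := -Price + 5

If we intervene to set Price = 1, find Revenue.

-24

do(Price=1) replaces the equation Price := Demand + 3 with the constant Price = 1.
Supply = -Demand - Price - 5  [with Demand=0, Price=1]  = -6
Cost = -Price + 5  [with Price=1]  = 4
Revenue = Cost*Supply  [with Cost=4, Supply=-6]  = -24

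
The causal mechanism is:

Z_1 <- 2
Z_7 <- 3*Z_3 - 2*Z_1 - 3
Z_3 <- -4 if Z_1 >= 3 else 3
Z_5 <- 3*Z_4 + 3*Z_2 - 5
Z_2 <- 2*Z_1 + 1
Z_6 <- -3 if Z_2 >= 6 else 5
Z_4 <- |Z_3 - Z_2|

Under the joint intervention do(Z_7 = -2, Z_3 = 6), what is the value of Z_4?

The joint intervention fixes Z_7 = -2, Z_3 = 6, removing each variable's own equation.
Z_2 = 2*Z_1 + 1  [with Z_1=2]  = 5
Z_4 = |Z_3 - Z_2|  [with Z_3=6, Z_2=5]  = 1

1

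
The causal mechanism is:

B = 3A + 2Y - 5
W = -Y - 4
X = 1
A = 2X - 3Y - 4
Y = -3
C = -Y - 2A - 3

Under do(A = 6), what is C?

The intervention breaks the incoming arrows to A: A = 2X - 3Y - 4 no longer applies, and A = 6.
C = -Y - 2A - 3  [with Y=-3, A=6]  = -12

-12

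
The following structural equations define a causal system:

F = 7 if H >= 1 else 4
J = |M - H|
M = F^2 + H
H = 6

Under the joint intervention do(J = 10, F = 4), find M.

Setting J = 10, F = 4 by intervention discards those variables' equations.
M = F^2 + H  [with F=4, H=6]  = 22

22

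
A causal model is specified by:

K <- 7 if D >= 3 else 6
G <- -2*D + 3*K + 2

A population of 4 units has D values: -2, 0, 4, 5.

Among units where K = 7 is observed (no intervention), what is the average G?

Observing K=7 restricts to units where K's equation naturally yields 7: D ∈ {4, 5}. In that subpopulation G = 15, 13, mean 14.

14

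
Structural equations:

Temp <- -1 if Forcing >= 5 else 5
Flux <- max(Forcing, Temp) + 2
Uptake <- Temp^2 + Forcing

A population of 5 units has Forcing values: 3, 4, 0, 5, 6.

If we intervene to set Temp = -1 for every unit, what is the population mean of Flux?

do(Temp=-1) breaks Temp's dependence on Forcing. With Temp=-1 fixed, Flux across the units is 5, 6, 2, 7, 8, mean 5.6.

5.6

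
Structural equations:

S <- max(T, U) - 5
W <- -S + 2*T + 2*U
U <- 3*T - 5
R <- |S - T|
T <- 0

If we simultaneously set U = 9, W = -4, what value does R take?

Setting U = 9, W = -4 by intervention discards those variables' equations.
S = max(T, U) - 5  [with T=0, U=9]  = 4
R = |S - T|  [with S=4, T=0]  = 4

4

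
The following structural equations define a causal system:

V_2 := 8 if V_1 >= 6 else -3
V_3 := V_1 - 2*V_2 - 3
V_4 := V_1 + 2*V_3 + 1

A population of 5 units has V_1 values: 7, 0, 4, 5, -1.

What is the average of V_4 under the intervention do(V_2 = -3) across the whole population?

Every unit gets V_2=-3 under the intervention. V_4 values become 28, 7, 19, 22, 4; E[V_4|do(V_2=-3)] = 16.

16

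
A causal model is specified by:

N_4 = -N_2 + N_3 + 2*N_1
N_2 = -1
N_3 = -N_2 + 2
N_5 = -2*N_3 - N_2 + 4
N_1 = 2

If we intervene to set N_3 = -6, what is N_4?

The intervention breaks the incoming arrows to N_3: N_3 = -N_2 + 2 no longer applies, and N_3 = -6.
N_4 = -N_2 + N_3 + 2*N_1  [with N_2=-1, N_3=-6, N_1=2]  = -1

-1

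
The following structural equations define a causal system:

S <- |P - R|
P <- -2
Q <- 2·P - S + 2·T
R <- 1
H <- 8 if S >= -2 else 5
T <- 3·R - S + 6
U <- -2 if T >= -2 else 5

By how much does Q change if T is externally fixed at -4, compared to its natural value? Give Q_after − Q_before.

The intervention breaks the incoming arrows to T: T <- 3·R - S + 6 no longer applies, and T = -4.
S = |P - R|  [with P=-2, R=1]  = 3
Q = 2·P - S + 2·T  [with P=-2, S=3, T=-4]  = -15
Without intervention: S = |P - R|  [with P=-2, R=1]  = 3; T = 3·R - S + 6  [with R=1, S=3]  = 6; Q = 2·P - S + 2·T  [with P=-2, S=3, T=6]  = 5.
Change = -15 − 5 = -20.

-20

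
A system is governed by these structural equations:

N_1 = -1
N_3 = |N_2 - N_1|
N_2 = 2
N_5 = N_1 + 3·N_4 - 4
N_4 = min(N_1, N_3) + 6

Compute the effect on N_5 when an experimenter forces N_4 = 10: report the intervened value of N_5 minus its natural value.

15

Intervening sets N_4 = 10 and removes its equation (N_4 = min(N_1, N_3) + 6).
N_5 = N_1 + 3·N_4 - 4  [with N_1=-1, N_4=10]  = 25
Without intervention: N_3 = |N_2 - N_1|  [with N_2=2, N_1=-1]  = 3; N_4 = min(N_1, N_3) + 6  [with N_1=-1, N_3=3]  = 5; N_5 = N_1 + 3·N_4 - 4  [with N_1=-1, N_4=5]  = 10.
Change = 25 − 10 = 15.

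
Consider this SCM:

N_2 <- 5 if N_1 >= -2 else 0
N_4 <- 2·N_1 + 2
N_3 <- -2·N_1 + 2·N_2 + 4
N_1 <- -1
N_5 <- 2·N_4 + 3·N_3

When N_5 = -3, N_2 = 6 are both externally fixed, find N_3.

18

Setting N_5 = -3, N_2 = 6 by intervention discards those variables' equations.
N_3 = -2·N_1 + 2·N_2 + 4  [with N_1=-1, N_2=6]  = 18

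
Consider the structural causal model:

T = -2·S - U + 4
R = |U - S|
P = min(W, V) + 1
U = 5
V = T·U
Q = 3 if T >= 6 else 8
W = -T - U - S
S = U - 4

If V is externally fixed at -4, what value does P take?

-3

Intervening sets V = -4 and removes its equation (V = T·U).
S = U - 4  [with U=5]  = 1
T = -2·S - U + 4  [with S=1, U=5]  = -3
W = -T - U - S  [with T=-3, U=5, S=1]  = -3
P = min(W, V) + 1  [with W=-3, V=-4]  = -3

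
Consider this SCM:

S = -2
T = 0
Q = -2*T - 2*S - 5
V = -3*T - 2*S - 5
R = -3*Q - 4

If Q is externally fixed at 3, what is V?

-1

The intervention breaks the incoming arrows to Q: Q = -2*T - 2*S - 5 no longer applies, and Q = 3.
V is not downstream of the intervention, so its value is determined by the original equations.
V = -3*T - 2*S - 5  [with T=0, S=-2]  = -1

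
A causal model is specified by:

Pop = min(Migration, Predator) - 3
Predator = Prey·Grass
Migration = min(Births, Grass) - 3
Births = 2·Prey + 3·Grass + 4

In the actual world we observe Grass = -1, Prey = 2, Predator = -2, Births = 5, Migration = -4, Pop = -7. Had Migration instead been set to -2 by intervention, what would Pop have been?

The intervention breaks the incoming arrows to Migration: Migration = min(Births, Grass) - 3 no longer applies, and Migration = -2.
Predator = Prey·Grass  [with Prey=2, Grass=-1]  = -2
Pop = min(Migration, Predator) - 3  [with Migration=-2, Predator=-2]  = -5

-5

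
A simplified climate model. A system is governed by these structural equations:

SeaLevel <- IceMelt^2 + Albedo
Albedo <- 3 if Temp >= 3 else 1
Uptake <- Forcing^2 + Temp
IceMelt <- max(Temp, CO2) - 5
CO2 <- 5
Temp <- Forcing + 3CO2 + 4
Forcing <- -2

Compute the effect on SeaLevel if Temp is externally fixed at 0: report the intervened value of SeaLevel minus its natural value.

The intervention breaks the incoming arrows to Temp: Temp <- Forcing + 3CO2 + 4 no longer applies, and Temp = 0.
IceMelt = max(Temp, CO2) - 5  [with Temp=0, CO2=5]  = 0
Albedo = 3 if Temp >= 3 else 1  [with Temp=0]  = 1
SeaLevel = IceMelt^2 + Albedo  [with IceMelt=0, Albedo=1]  = 1
Without intervention: Temp = Forcing + 3CO2 + 4  [with Forcing=-2, CO2=5]  = 17; IceMelt = max(Temp, CO2) - 5  [with Temp=17, CO2=5]  = 12; Albedo = 3 if Temp >= 3 else 1  [with Temp=17]  = 3; SeaLevel = IceMelt^2 + Albedo  [with IceMelt=12, Albedo=3]  = 147.
Change = 1 − 147 = -146.

-146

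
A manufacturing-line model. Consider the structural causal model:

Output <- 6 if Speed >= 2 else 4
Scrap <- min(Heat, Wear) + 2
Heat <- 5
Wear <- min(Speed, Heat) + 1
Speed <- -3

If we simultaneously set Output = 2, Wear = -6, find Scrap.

Under do(Output = 2, Wear = -6), each intervened variable's structural equation is replaced by its fixed value.
Scrap = min(Heat, Wear) + 2  [with Heat=5, Wear=-6]  = -4

-4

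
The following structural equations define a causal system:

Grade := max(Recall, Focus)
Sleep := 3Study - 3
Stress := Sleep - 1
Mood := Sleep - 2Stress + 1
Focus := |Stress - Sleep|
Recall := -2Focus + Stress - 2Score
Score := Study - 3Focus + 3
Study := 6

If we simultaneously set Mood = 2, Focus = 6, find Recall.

20

Under do(Mood = 2, Focus = 6), each intervened variable's structural equation is replaced by its fixed value.
Sleep = 3Study - 3  [with Study=6]  = 15
Stress = Sleep - 1  [with Sleep=15]  = 14
Score = Study - 3Focus + 3  [with Study=6, Focus=6]  = -9
Recall = -2Focus + Stress - 2Score  [with Focus=6, Stress=14, Score=-9]  = 20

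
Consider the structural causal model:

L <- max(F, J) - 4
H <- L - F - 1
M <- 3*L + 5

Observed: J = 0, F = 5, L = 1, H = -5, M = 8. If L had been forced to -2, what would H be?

-8

The intervention breaks the incoming arrows to L: L <- max(F, J) - 4 no longer applies, and L = -2.
H = L - F - 1  [with L=-2, F=5]  = -8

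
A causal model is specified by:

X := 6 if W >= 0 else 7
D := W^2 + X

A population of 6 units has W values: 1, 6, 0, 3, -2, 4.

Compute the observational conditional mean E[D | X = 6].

18.4

E[D|X=6] averages over only the 5 units with X=6 (W = 1, 6, 0, 3, 4): D = 7, 42, 6, 15, 22, mean 18.4.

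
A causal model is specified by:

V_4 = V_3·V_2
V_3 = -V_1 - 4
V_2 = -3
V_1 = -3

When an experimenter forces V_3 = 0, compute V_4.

The intervention breaks the incoming arrows to V_3: V_3 = -V_1 - 4 no longer applies, and V_3 = 0.
V_4 = V_3·V_2  [with V_3=0, V_2=-3]  = 0

0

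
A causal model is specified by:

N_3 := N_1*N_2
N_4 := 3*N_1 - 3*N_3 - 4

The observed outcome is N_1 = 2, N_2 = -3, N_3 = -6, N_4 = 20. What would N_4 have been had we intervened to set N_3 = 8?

-22

The intervention breaks the incoming arrows to N_3: N_3 := N_1*N_2 no longer applies, and N_3 = 8.
N_4 = 3*N_1 - 3*N_3 - 4  [with N_1=2, N_3=8]  = -22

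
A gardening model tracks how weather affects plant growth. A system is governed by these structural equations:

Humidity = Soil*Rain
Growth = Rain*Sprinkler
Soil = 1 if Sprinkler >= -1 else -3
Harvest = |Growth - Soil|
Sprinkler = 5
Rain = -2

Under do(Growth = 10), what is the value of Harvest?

9

Under do(Growth=10), the mechanism Growth = Rain*Sprinkler is discarded; Growth is fixed at 10.
Soil = 1 if Sprinkler >= -1 else -3  [with Sprinkler=5]  = 1
Harvest = |Growth - Soil|  [with Growth=10, Soil=1]  = 9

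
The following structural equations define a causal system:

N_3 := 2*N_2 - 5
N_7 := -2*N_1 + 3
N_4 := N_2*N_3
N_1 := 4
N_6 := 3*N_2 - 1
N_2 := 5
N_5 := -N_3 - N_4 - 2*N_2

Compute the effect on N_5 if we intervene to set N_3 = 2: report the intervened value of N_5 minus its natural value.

do(N_3=2) replaces the equation N_3 := 2*N_2 - 5 with the constant N_3 = 2.
N_4 = N_2*N_3  [with N_2=5, N_3=2]  = 10
N_5 = -N_3 - N_4 - 2*N_2  [with N_3=2, N_4=10, N_2=5]  = -22
Without intervention: N_3 = 2*N_2 - 5  [with N_2=5]  = 5; N_4 = N_2*N_3  [with N_2=5, N_3=5]  = 25; N_5 = -N_3 - N_4 - 2*N_2  [with N_3=5, N_4=25, N_2=5]  = -40.
Change = -22 − (-40) = 18.

18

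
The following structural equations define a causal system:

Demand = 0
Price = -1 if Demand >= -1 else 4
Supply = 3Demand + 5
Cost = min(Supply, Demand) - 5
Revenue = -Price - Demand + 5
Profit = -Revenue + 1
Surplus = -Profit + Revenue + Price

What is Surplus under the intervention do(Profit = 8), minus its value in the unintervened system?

-13

Intervening sets Profit = 8 and removes its equation (Profit = -Revenue + 1).
Price = -1 if Demand >= -1 else 4  [with Demand=0]  = -1
Revenue = -Price - Demand + 5  [with Price=-1, Demand=0]  = 6
Surplus = -Profit + Revenue + Price  [with Profit=8, Revenue=6, Price=-1]  = -3
Without intervention: Price = -1 if Demand >= -1 else 4  [with Demand=0]  = -1; Revenue = -Price - Demand + 5  [with Price=-1, Demand=0]  = 6; Profit = -Revenue + 1  [with Revenue=6]  = -5; Surplus = -Profit + Revenue + Price  [with Profit=-5, Revenue=6, Price=-1]  = 10.
Change = -3 − 10 = -13.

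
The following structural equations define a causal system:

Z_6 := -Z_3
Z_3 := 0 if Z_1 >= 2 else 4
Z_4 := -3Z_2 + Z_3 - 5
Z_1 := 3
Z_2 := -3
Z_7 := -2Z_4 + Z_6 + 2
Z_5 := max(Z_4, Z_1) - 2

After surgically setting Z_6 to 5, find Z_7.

Intervening sets Z_6 = 5 and removes its equation (Z_6 := -Z_3).
Z_3 = 0 if Z_1 >= 2 else 4  [with Z_1=3]  = 0
Z_4 = -3Z_2 + Z_3 - 5  [with Z_2=-3, Z_3=0]  = 4
Z_7 = -2Z_4 + Z_6 + 2  [with Z_4=4, Z_6=5]  = -1

-1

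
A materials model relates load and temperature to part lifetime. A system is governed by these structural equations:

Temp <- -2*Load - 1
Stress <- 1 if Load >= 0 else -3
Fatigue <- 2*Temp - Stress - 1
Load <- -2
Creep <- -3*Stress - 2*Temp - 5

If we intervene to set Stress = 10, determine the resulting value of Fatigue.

do(Stress=10) replaces the equation Stress <- 1 if Load >= 0 else -3 with the constant Stress = 10.
Temp = -2*Load - 1  [with Load=-2]  = 3
Fatigue = 2*Temp - Stress - 1  [with Temp=3, Stress=10]  = -5

-5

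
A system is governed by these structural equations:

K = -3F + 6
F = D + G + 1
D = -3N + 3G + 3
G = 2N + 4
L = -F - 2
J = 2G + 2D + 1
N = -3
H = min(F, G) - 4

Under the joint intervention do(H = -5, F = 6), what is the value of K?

-12

Setting H = -5, F = 6 by intervention discards those variables' equations.
K = -3F + 6  [with F=6]  = -12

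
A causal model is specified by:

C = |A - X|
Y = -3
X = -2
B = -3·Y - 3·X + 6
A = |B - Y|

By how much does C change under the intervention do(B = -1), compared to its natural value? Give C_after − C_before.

do(B=-1) replaces the equation B = -3·Y - 3·X + 6 with the constant B = -1.
A = |B - Y|  [with B=-1, Y=-3]  = 2
C = |A - X|  [with A=2, X=-2]  = 4
Without intervention: B = -3·Y - 3·X + 6  [with Y=-3, X=-2]  = 21; A = |B - Y|  [with B=21, Y=-3]  = 24; C = |A - X|  [with A=24, X=-2]  = 26.
Change = 4 − 26 = -22.

-22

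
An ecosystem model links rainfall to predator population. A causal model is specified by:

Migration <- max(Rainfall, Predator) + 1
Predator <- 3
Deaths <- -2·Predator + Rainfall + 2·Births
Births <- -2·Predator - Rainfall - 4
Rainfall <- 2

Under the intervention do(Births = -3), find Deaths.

The intervention breaks the incoming arrows to Births: Births <- -2·Predator - Rainfall - 4 no longer applies, and Births = -3.
Deaths = -2·Predator + Rainfall + 2·Births  [with Predator=3, Rainfall=2, Births=-3]  = -10

-10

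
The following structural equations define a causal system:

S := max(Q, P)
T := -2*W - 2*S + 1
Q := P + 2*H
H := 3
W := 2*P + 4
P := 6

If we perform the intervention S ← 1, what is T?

Under do(S=1), the mechanism S := max(Q, P) is discarded; S is fixed at 1.
W = 2*P + 4  [with P=6]  = 16
T = -2*W - 2*S + 1  [with W=16, S=1]  = -33

-33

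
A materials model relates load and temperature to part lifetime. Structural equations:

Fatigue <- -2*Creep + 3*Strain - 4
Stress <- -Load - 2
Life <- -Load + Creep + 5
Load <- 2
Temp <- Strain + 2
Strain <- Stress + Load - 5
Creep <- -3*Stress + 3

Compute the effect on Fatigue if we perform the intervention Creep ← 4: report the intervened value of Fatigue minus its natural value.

22

The intervention breaks the incoming arrows to Creep: Creep <- -3*Stress + 3 no longer applies, and Creep = 4.
Stress = -Load - 2  [with Load=2]  = -4
Strain = Stress + Load - 5  [with Stress=-4, Load=2]  = -7
Fatigue = -2*Creep + 3*Strain - 4  [with Creep=4, Strain=-7]  = -33
Without intervention: Stress = -Load - 2  [with Load=2]  = -4; Strain = Stress + Load - 5  [with Stress=-4, Load=2]  = -7; Creep = -3*Stress + 3  [with Stress=-4]  = 15; Fatigue = -2*Creep + 3*Strain - 4  [with Creep=15, Strain=-7]  = -55.
Change = -33 − (-55) = 22.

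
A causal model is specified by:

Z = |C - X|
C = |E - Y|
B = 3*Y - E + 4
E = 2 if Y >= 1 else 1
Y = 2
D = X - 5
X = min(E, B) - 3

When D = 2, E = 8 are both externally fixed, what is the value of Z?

Setting D = 2, E = 8 by intervention discards those variables' equations.
B = 3*Y - E + 4  [with Y=2, E=8]  = 2
X = min(E, B) - 3  [with E=8, B=2]  = -1
C = |E - Y|  [with E=8, Y=2]  = 6
Z = |C - X|  [with C=6, X=-1]  = 7

7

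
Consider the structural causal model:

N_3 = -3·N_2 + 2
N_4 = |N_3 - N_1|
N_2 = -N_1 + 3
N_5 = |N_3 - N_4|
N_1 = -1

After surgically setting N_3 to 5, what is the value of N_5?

do(N_3=5) replaces the equation N_3 = -3·N_2 + 2 with the constant N_3 = 5.
N_4 = |N_3 - N_1|  [with N_3=5, N_1=-1]  = 6
N_5 = |N_3 - N_4|  [with N_3=5, N_4=6]  = 1

1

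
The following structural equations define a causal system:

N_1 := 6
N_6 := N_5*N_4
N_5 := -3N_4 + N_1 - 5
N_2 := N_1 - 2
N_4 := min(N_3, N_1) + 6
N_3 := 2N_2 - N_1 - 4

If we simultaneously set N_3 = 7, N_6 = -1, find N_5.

-35

The joint intervention fixes N_3 = 7, N_6 = -1, removing each variable's own equation.
N_4 = min(N_3, N_1) + 6  [with N_3=7, N_1=6]  = 12
N_5 = -3N_4 + N_1 - 5  [with N_4=12, N_1=6]  = -35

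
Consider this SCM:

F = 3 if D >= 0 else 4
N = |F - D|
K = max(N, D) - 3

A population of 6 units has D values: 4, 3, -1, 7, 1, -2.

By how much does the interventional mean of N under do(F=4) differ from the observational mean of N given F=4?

Under do(F=4), F's equation is replaced by F=4 for every unit. Per-unit N: 0, 1, 5, 3, 3, 6. Mean = 3.
E[N|F=4] averages over only the 2 units with F=4 (D = -1, -2): N = 5, 6, mean 5.5.
Difference = 3 − 5.5 = -2.5.

-2.5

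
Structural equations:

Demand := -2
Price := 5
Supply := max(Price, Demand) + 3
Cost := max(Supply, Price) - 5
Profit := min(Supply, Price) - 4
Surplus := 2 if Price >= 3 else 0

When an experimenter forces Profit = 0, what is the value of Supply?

do(Profit=0) replaces the equation Profit := min(Supply, Price) - 4 with the constant Profit = 0.
Supply is not downstream of the intervention, so its value is determined by the original equations.
Supply = max(Price, Demand) + 3  [with Price=5, Demand=-2]  = 8

8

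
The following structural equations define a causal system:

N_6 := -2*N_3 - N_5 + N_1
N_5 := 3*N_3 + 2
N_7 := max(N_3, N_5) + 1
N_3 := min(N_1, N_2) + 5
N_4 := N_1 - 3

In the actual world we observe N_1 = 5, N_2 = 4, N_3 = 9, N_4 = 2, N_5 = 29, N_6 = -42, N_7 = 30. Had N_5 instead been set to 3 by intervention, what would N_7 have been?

10

Under do(N_5=3), the mechanism N_5 := 3*N_3 + 2 is discarded; N_5 is fixed at 3.
N_3 = min(N_1, N_2) + 5  [with N_1=5, N_2=4]  = 9
N_7 = max(N_3, N_5) + 1  [with N_3=9, N_5=3]  = 10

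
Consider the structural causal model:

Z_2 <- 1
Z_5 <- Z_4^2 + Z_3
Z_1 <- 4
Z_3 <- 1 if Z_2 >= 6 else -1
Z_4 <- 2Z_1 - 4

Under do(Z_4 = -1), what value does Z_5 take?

0

Intervening sets Z_4 = -1 and removes its equation (Z_4 <- 2Z_1 - 4).
Z_3 = 1 if Z_2 >= 6 else -1  [with Z_2=1]  = -1
Z_5 = Z_4^2 + Z_3  [with Z_4=-1, Z_3=-1]  = 0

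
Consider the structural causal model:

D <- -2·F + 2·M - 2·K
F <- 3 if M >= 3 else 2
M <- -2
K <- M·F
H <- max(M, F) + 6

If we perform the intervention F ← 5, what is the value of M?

Under do(F=5), the mechanism F <- 3 if M >= 3 else 2 is discarded; F is fixed at 5.
M is not downstream of the intervention, so its value is determined by the original equations.

-2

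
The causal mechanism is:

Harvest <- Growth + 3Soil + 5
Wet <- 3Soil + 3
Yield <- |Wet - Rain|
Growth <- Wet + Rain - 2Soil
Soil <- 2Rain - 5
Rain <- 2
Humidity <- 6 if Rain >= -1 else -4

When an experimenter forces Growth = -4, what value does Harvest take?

-2

The intervention breaks the incoming arrows to Growth: Growth <- Wet + Rain - 2Soil no longer applies, and Growth = -4.
Soil = 2Rain - 5  [with Rain=2]  = -1
Harvest = Growth + 3Soil + 5  [with Growth=-4, Soil=-1]  = -2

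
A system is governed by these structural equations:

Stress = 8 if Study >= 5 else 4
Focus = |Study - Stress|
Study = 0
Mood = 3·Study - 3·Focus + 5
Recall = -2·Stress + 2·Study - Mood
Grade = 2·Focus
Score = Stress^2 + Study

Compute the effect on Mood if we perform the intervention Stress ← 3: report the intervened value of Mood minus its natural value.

3

do(Stress=3) replaces the equation Stress = 8 if Study >= 5 else 4 with the constant Stress = 3.
Focus = |Study - Stress|  [with Study=0, Stress=3]  = 3
Mood = 3·Study - 3·Focus + 5  [with Study=0, Focus=3]  = -4
Without intervention: Stress = 8 if Study >= 5 else 4  [with Study=0]  = 4; Focus = |Study - Stress|  [with Study=0, Stress=4]  = 4; Mood = 3·Study - 3·Focus + 5  [with Study=0, Focus=4]  = -7.
Change = -4 − (-7) = 3.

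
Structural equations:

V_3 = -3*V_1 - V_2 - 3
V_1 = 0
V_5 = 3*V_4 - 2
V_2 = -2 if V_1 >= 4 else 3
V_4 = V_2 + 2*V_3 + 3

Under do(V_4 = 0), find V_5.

Intervening sets V_4 = 0 and removes its equation (V_4 = V_2 + 2*V_3 + 3).
V_5 = 3*V_4 - 2  [with V_4=0]  = -2

-2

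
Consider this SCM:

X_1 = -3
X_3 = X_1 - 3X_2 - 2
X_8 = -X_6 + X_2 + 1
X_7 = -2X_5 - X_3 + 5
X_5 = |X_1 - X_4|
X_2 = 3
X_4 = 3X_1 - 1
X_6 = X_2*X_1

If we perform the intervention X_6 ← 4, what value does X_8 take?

0

Intervening sets X_6 = 4 and removes its equation (X_6 = X_2*X_1).
X_8 = -X_6 + X_2 + 1  [with X_6=4, X_2=3]  = 0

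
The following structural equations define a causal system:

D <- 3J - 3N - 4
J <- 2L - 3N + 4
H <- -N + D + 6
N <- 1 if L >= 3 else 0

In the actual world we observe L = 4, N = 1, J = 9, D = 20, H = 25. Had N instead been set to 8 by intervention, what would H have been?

-66

do(N=8) replaces the equation N <- 1 if L >= 3 else 0 with the constant N = 8.
J = 2L - 3N + 4  [with L=4, N=8]  = -12
D = 3J - 3N - 4  [with J=-12, N=8]  = -64
H = -N + D + 6  [with N=8, D=-64]  = -66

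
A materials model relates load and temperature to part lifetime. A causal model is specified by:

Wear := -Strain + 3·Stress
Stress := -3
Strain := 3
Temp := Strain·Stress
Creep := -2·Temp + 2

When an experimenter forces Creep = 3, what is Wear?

-12

Intervening sets Creep = 3 and removes its equation (Creep := -2·Temp + 2).
No directed path runs from Creep to Wear, so Wear keeps its natural value.
Wear = -Strain + 3·Stress  [with Strain=3, Stress=-3]  = -12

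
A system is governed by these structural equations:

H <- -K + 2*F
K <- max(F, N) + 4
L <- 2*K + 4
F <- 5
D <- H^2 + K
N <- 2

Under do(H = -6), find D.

45

Intervening sets H = -6 and removes its equation (H <- -K + 2*F).
K = max(F, N) + 4  [with F=5, N=2]  = 9
D = H^2 + K  [with H=-6, K=9]  = 45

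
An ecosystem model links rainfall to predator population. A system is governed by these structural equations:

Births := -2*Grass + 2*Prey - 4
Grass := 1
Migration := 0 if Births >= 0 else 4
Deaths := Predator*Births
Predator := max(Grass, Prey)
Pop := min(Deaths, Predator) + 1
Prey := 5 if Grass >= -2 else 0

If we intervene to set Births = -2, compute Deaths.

Intervening sets Births = -2 and removes its equation (Births := -2*Grass + 2*Prey - 4).
Prey = 5 if Grass >= -2 else 0  [with Grass=1]  = 5
Predator = max(Grass, Prey)  [with Grass=1, Prey=5]  = 5
Deaths = Predator*Births  [with Predator=5, Births=-2]  = -10

-10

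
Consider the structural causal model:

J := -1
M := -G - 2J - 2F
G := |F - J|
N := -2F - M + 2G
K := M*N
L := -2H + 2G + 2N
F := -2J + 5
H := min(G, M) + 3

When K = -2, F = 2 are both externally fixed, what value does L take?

The joint intervention fixes K = -2, F = 2, removing each variable's own equation.
G = |F - J|  [with F=2, J=-1]  = 3
M = -G - 2J - 2F  [with G=3, J=-1, F=2]  = -5
N = -2F - M + 2G  [with F=2, M=-5, G=3]  = 7
H = min(G, M) + 3  [with G=3, M=-5]  = -2
L = -2H + 2G + 2N  [with H=-2, G=3, N=7]  = 24

24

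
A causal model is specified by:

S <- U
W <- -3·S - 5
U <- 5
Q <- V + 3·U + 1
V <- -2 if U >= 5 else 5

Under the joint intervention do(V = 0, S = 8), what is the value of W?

-29

Setting V = 0, S = 8 by intervention discards those variables' equations.
W = -3·S - 5  [with S=8]  = -29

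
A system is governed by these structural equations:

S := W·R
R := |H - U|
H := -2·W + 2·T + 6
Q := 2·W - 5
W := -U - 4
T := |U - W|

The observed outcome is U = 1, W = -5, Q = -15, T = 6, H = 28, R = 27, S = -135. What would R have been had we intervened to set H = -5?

6

The intervention breaks the incoming arrows to H: H := -2·W + 2·T + 6 no longer applies, and H = -5.
R = |H - U|  [with H=-5, U=1]  = 6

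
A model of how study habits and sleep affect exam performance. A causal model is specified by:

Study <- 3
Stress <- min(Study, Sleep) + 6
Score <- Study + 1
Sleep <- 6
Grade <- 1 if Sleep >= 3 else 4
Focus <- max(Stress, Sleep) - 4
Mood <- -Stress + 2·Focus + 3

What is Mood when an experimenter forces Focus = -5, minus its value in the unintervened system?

Under do(Focus=-5), the mechanism Focus <- max(Stress, Sleep) - 4 is discarded; Focus is fixed at -5.
Stress = min(Study, Sleep) + 6  [with Study=3, Sleep=6]  = 9
Mood = -Stress + 2·Focus + 3  [with Stress=9, Focus=-5]  = -16
Without intervention: Stress = min(Study, Sleep) + 6  [with Study=3, Sleep=6]  = 9; Focus = max(Stress, Sleep) - 4  [with Stress=9, Sleep=6]  = 5; Mood = -Stress + 2·Focus + 3  [with Stress=9, Focus=5]  = 4.
Change = -16 − 4 = -20.

-20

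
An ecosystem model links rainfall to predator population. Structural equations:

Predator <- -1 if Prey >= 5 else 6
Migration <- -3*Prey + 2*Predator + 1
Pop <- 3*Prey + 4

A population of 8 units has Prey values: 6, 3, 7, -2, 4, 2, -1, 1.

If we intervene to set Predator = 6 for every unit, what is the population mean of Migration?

5.5

Every unit gets Predator=6 under the intervention. Migration values become -5, 4, -8, 19, 1, 7, 16, 10; E[Migration|do(Predator=6)] = 5.5.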